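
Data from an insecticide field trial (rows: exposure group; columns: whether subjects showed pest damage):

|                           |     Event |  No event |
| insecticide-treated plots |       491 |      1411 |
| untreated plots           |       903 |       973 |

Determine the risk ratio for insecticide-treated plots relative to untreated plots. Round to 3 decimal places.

risk, insecticide-treated plots = 491/1902 = 0.2581
risk, untreated plots = 903/1876 = 0.4813
RR = 0.2581 / 0.4813 = 0.536

RR = 0.536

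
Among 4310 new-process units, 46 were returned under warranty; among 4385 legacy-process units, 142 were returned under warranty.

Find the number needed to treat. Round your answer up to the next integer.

risk, new-process units = 46/4310 = 0.010673
risk, legacy-process units = 142/4385 = 0.032383
absolute risk difference = 0.021710
1 / 0.021710 = 46.062 → round up → 47

NNT ≈ 47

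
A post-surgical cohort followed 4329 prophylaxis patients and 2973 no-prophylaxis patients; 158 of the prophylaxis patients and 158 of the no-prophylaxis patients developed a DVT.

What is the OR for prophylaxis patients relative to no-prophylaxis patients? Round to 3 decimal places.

OR = (158 × 2815) / (4171 × 158) = 444770/659018 ≈ 0.675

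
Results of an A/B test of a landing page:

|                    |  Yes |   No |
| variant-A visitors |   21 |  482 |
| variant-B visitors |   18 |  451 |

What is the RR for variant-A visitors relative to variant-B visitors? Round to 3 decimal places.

1.088

risk, variant-A visitors = 21/503 = 0.04175
risk, variant-B visitors = 18/469 = 0.03838
RR = 0.04175 / 0.03838 = 1.088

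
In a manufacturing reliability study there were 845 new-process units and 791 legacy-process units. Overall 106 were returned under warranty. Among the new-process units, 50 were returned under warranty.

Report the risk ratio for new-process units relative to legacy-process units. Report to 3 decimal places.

new-process units without the outcome: 845 − 50 = 795
legacy-process units with the outcome: 106 − 50 = 56
legacy-process units without the outcome: 791 − 56 = 735
risk, new-process units = 50/845 = 0.0592
risk, legacy-process units = 56/791 = 0.0708
RR = 0.0592 / 0.0708 = 0.836

0.836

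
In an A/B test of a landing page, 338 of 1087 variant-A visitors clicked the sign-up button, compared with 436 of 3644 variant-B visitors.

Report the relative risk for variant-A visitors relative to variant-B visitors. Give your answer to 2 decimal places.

risk, variant-A visitors = 338/1087 = 0.3109
risk, variant-B visitors = 436/3644 = 0.1196
RR = 0.3109 / 0.1196 = 2.60

RR = 2.60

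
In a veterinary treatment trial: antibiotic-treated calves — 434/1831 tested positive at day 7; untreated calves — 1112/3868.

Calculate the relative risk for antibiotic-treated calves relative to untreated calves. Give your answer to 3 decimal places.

risk, antibiotic-treated calves = 434/1831 = 0.2370
risk, untreated calves = 1112/3868 = 0.2875
RR = 0.2370 / 0.2875 = 0.824

0.824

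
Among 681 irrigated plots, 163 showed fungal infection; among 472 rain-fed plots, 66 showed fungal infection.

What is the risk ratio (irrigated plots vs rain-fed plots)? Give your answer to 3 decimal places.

1.712

risk, irrigated plots = 163/681 = 0.2394
risk, rain-fed plots = 66/472 = 0.1398
RR = 0.2394 / 0.1398 = 1.712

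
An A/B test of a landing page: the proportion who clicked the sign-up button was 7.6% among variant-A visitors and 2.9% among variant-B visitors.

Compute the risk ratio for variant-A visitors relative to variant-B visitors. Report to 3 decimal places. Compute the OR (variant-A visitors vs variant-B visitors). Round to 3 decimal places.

RR = 0.07600 / 0.02900 = 2.621
odds, variant-A visitors = 0.07600/0.92400 = 0.08225
odds, variant-B visitors = 0.02900/0.97100 = 0.02987
OR = 0.08225 / 0.02987 = 2.754

RR = 2.621; OR = 2.754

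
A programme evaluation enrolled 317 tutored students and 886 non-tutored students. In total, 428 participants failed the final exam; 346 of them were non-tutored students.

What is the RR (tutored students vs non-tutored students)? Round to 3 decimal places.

RR = 0.662

tutored students with the outcome: 428 − 346 = 82
tutored students without the outcome: 317 − 82 = 235
non-tutored students without the outcome: 886 − 346 = 540
risk, tutored students = 82/317 = 0.2587
risk, non-tutored students = 346/886 = 0.3905
RR = 0.2587 / 0.3905 = 0.662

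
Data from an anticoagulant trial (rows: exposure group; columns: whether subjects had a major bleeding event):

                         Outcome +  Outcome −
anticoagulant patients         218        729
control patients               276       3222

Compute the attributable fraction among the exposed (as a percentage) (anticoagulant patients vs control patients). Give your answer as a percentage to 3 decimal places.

risk, anticoagulant patients = 218/947 = 0.2302
risk, control patients = 276/3498 = 0.0789
AR% = (0.2302 − 0.0789) / 0.2302 = 0.6572 → 65.725%

AR% ≈ 65.725%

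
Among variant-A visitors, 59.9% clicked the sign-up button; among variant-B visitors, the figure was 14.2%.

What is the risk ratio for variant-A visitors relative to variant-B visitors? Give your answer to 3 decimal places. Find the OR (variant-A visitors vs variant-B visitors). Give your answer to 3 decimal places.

RR = 0.5990 / 0.1420 = 4.218
odds, variant-A visitors = 0.5990/0.4010 = 1.4938
odds, variant-B visitors = 0.1420/0.8580 = 0.1655
OR = 1.4938 / 0.1655 = 9.026

RR = 4.218; OR = 9.026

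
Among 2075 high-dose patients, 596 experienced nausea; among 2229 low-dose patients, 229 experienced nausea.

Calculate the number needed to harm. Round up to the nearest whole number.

risk, high-dose patients = 596/2075 = 0.287229
risk, low-dose patients = 229/2229 = 0.102737
absolute risk difference = 0.184492
1 / 0.184492 = 5.420 → round up → 6

NNH ≈ 6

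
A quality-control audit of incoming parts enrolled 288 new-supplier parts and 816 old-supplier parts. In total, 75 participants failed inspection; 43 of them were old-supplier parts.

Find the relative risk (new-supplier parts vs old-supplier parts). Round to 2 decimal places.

RR = 2.11

new-supplier parts with the outcome: 75 − 43 = 32
new-supplier parts without the outcome: 288 − 32 = 256
old-supplier parts without the outcome: 816 − 43 = 773
risk, new-supplier parts = 32/288 = 0.1111
risk, old-supplier parts = 43/816 = 0.0527
RR = 0.1111 / 0.0527 = 2.11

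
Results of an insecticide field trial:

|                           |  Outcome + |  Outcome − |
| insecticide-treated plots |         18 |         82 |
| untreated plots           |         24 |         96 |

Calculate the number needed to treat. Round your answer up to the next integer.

risk, insecticide-treated plots = 18/100 = 0.180000
risk, untreated plots = 24/120 = 0.200000
absolute risk difference = 0.020000
1 / 0.020000 = 50.000 → round up → 50

50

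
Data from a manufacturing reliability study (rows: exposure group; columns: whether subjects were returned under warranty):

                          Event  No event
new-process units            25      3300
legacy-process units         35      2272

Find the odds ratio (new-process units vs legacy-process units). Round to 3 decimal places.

odds, new-process units = 25/3300 = 0.00758
odds, legacy-process units = 35/2272 = 0.01540
OR = 0.00758 / 0.01540 = 0.492

OR: 0.492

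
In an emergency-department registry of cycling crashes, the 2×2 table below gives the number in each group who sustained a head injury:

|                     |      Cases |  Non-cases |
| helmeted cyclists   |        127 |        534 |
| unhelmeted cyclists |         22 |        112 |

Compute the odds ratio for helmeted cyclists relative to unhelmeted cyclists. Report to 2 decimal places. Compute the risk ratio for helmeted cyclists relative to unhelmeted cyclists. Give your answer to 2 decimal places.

OR = 1.21; RR = 1.17

odds, helmeted cyclists = 127/534 = 0.2378
odds, unhelmeted cyclists = 22/112 = 0.1964
OR = 0.2378 / 0.1964 = 1.21
risk, helmeted cyclists = 127/661 = 0.1921
risk, unhelmeted cyclists = 22/134 = 0.1642
RR = 0.1921 / 0.1642 = 1.17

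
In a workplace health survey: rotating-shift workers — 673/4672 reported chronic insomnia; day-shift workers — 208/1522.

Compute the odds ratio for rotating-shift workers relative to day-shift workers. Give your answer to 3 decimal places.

OR = (673 × 1314) / (3999 × 208) = 884322/831792 ≈ 1.063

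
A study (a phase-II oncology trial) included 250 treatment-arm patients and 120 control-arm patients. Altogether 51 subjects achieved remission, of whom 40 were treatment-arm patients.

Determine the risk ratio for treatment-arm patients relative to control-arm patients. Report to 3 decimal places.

RR: 1.745

treatment-arm patients without the outcome: 250 − 40 = 210
control-arm patients with the outcome: 51 − 40 = 11
control-arm patients without the outcome: 120 − 11 = 109
risk, treatment-arm patients = 40/250 = 0.1600
risk, control-arm patients = 11/120 = 0.0917
RR = 0.1600 / 0.0917 = 1.745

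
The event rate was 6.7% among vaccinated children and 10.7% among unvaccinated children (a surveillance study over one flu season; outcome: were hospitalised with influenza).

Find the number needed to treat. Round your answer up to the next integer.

absolute risk difference = 0.040000
1 / 0.040000 = 25.000 → round up → 25

NNT: 25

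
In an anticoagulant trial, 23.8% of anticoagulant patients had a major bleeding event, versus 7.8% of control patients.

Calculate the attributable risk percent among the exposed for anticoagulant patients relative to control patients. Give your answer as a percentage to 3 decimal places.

AR% = (0.2380 − 0.0780) / 0.2380 = 0.6723 → 67.227%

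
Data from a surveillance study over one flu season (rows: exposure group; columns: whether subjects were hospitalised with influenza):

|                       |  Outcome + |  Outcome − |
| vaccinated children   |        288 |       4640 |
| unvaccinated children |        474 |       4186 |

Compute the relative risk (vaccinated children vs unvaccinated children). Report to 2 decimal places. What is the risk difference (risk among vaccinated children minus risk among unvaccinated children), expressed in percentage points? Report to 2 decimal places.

RR = 0.57; RD = -4.33

risk, vaccinated children = 288/4928 = 0.0584
risk, unvaccinated children = 474/4660 = 0.1017
RR = 0.0584 / 0.1017 = 0.57
risk difference = 0.0584 − 0.1017 = -0.0433 → -4.33 percentage points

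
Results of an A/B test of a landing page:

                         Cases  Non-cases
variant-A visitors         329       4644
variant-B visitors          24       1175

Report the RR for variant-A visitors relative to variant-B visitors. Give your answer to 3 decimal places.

RR: 3.305

risk, variant-A visitors = 329/4973 = 0.06616
risk, variant-B visitors = 24/1199 = 0.02002
RR = 0.06616 / 0.02002 = 3.305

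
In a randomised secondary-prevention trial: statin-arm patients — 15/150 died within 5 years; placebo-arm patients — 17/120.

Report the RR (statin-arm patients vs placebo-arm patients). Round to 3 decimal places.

risk, statin-arm patients = 15/150 = 0.1000
risk, placebo-arm patients = 17/120 = 0.1417
RR = 0.1000 / 0.1417 = 0.706

RR ≈ 0.706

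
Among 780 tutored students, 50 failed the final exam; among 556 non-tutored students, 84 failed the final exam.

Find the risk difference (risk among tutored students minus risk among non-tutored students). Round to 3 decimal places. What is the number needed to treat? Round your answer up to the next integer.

RD = -0.087; NNT = 12

risk, tutored students = 50/780 = 0.0641
risk, non-tutored students = 84/556 = 0.1511
risk difference = 0.0641 − 0.1511 = -0.087
absolute risk difference = 0.086977
1 / 0.086977 = 11.497 → round up → 12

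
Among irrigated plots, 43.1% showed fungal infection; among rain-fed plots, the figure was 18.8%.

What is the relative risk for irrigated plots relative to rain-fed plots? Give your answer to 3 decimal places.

RR = 0.4310 / 0.1880 = 2.293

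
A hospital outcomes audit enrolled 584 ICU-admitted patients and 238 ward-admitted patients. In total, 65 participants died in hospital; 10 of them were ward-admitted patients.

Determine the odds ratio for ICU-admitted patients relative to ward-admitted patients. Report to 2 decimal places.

OR ≈ 2.37

ICU-admitted patients with the outcome: 65 − 10 = 55
ICU-admitted patients without the outcome: 584 − 55 = 529
ward-admitted patients without the outcome: 238 − 10 = 228
odds, ICU-admitted patients = 55/529 = 0.10397
odds, ward-admitted patients = 10/228 = 0.04386
OR = 0.10397 / 0.04386 = 2.37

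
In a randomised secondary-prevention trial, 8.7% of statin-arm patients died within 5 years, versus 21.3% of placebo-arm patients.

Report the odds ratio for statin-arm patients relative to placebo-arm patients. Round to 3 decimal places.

odds, statin-arm patients = 0.0870/0.9130 = 0.0953
odds, placebo-arm patients = 0.2130/0.7870 = 0.2706
OR = 0.0953 / 0.2706 = 0.352

OR ≈ 0.352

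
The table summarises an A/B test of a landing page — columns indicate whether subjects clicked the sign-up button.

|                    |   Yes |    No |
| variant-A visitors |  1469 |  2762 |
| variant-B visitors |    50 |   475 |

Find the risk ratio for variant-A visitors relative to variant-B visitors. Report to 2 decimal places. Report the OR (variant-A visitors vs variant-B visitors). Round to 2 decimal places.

risk, variant-A visitors = 1469/4231 = 0.3472
risk, variant-B visitors = 50/525 = 0.0952
RR = 0.3472 / 0.0952 = 3.65
odds, variant-A visitors = 1469/2762 = 0.5319
odds, variant-B visitors = 50/475 = 0.1053
OR = 0.5319 / 0.1053 = 5.05

RR = 3.65; OR = 5.05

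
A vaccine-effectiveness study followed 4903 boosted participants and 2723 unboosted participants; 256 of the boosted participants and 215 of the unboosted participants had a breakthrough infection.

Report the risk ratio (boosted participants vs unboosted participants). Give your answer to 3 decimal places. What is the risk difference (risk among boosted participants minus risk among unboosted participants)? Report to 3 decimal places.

risk, boosted participants = 256/4903 = 0.0522
risk, unboosted participants = 215/2723 = 0.0790
RR = 0.0522 / 0.0790 = 0.661
risk difference = 0.0522 − 0.0790 = -0.027

RR = 0.661; RD = -0.027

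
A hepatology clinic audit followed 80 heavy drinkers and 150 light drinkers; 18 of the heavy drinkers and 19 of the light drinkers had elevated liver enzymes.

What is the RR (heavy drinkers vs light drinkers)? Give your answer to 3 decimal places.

risk, heavy drinkers = 18/80 = 0.2250
risk, light drinkers = 19/150 = 0.1267
RR = 0.2250 / 0.1267 = 1.776

1.776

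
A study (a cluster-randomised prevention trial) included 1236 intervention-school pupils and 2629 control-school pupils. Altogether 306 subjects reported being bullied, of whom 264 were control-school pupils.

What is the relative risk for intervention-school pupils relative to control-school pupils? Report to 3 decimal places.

RR ≈ 0.338

intervention-school pupils with the outcome: 306 − 264 = 42
intervention-school pupils without the outcome: 1236 − 42 = 1194
control-school pupils without the outcome: 2629 − 264 = 2365
risk, intervention-school pupils = 42/1236 = 0.03398
risk, control-school pupils = 264/2629 = 0.10042
RR = 0.03398 / 0.10042 = 0.338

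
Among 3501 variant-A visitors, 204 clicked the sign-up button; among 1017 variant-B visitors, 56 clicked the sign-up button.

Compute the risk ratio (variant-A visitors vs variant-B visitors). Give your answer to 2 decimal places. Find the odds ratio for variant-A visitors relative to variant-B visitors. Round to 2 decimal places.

RR = 1.06; OR = 1.06

risk, variant-A visitors = 204/3501 = 0.0583
risk, variant-B visitors = 56/1017 = 0.0551
RR = 0.0583 / 0.0551 = 1.06
OR = (204 × 961) / (3297 × 56) = 196044/184632 ≈ 1.06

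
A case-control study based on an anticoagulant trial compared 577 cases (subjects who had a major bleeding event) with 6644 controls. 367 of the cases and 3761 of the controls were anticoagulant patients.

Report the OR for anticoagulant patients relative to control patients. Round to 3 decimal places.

OR = (367 × 2883) / (3761 × 210) = 1058061/789810 ≈ 1.340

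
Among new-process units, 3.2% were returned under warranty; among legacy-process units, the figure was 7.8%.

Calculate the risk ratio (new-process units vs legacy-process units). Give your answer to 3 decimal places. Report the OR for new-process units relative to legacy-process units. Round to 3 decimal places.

RR = 0.03200 / 0.07800 = 0.410
odds, new-process units = 0.03200/0.96800 = 0.03306
odds, legacy-process units = 0.07800/0.92200 = 0.08460
OR = 0.03306 / 0.08460 = 0.391

RR = 0.410; OR = 0.391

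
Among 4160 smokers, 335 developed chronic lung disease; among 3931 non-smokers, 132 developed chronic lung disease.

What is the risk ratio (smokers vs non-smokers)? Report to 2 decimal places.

2.40

risk, smokers = 335/4160 = 0.08053
risk, non-smokers = 132/3931 = 0.03358
RR = 0.08053 / 0.03358 = 2.40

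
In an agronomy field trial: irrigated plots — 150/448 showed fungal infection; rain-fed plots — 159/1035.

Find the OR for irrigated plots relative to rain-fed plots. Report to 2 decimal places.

OR = (150 × 876) / (298 × 159) = 131400/47382 ≈ 2.77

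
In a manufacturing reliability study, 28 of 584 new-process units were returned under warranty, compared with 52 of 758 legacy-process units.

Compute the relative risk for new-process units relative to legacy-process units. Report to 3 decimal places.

risk, new-process units = 28/584 = 0.04795
risk, legacy-process units = 52/758 = 0.06860
RR = 0.04795 / 0.06860 = 0.699

RR = 0.699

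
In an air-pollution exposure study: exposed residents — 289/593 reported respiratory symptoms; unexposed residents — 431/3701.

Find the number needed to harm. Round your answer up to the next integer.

risk, exposed residents = 289/593 = 0.487352
risk, unexposed residents = 431/3701 = 0.116455
absolute risk difference = 0.370897
1 / 0.370897 = 2.696 → round up → 3

3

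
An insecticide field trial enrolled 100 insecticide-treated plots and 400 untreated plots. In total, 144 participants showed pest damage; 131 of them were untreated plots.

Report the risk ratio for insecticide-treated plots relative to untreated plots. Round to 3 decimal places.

insecticide-treated plots with the outcome: 144 − 131 = 13
insecticide-treated plots without the outcome: 100 − 13 = 87
untreated plots without the outcome: 400 − 131 = 269
risk, insecticide-treated plots = 13/100 = 0.1300
risk, untreated plots = 131/400 = 0.3275
RR = 0.1300 / 0.3275 = 0.397

0.397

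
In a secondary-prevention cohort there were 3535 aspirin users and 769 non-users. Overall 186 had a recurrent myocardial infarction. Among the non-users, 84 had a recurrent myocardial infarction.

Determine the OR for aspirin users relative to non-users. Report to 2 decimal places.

aspirin users with the outcome: 186 − 84 = 102
aspirin users without the outcome: 3535 − 102 = 3433
non-users without the outcome: 769 − 84 = 685
OR = (102 × 685) / (3433 × 84) = 69870/288372 ≈ 0.24

0.24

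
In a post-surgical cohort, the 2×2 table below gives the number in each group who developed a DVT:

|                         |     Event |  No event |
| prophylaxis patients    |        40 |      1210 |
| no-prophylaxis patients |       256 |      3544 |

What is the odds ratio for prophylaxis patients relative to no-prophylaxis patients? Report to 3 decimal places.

OR = (40 × 3544) / (1210 × 256) = 141760/309760 ≈ 0.458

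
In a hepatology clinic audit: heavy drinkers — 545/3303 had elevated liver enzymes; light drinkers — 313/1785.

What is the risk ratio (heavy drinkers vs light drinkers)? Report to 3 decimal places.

risk, heavy drinkers = 545/3303 = 0.1650
risk, light drinkers = 313/1785 = 0.1754
RR = 0.1650 / 0.1754 = 0.941

RR = 0.941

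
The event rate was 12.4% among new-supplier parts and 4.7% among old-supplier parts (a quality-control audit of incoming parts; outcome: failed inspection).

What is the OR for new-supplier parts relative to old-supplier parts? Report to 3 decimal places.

2.870

odds, new-supplier parts = 0.12400/0.87600 = 0.14155
odds, old-supplier parts = 0.04700/0.95300 = 0.04932
OR = 0.14155 / 0.04932 = 2.870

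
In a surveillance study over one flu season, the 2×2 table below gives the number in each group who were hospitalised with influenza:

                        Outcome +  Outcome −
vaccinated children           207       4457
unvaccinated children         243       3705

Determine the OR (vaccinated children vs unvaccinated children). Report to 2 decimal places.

OR = (207 × 3705) / (4457 × 243) = 766935/1083051 ≈ 0.71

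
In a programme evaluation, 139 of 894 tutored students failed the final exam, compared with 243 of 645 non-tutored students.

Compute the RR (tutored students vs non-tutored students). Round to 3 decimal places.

risk, tutored students = 139/894 = 0.1555
risk, non-tutored students = 243/645 = 0.3767
RR = 0.1555 / 0.3767 = 0.413

RR = 0.413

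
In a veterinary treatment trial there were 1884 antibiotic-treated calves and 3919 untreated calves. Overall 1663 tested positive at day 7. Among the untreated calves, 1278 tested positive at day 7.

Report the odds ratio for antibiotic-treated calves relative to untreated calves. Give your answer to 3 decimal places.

OR = 0.531

antibiotic-treated calves with the outcome: 1663 − 1278 = 385
antibiotic-treated calves without the outcome: 1884 − 385 = 1499
untreated calves without the outcome: 3919 − 1278 = 2641
odds, antibiotic-treated calves = 385/1499 = 0.2568
odds, untreated calves = 1278/2641 = 0.4839
OR = 0.2568 / 0.4839 = 0.531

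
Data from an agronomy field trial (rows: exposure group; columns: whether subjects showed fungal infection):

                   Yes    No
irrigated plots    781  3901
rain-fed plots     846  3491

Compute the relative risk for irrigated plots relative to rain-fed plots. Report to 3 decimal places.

RR: 0.855

risk, irrigated plots = 781/4682 = 0.1668
risk, rain-fed plots = 846/4337 = 0.1951
RR = 0.1668 / 0.1951 = 0.855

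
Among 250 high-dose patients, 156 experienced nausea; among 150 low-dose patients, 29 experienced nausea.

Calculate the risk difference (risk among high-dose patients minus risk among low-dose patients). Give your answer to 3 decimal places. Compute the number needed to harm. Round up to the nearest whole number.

RD = 0.431; NNH = 3

risk, high-dose patients = 156/250 = 0.6240
risk, low-dose patients = 29/150 = 0.1933
risk difference = 0.6240 − 0.1933 = 0.431
absolute risk difference = 0.430667
1 / 0.430667 = 2.322 → round up → 3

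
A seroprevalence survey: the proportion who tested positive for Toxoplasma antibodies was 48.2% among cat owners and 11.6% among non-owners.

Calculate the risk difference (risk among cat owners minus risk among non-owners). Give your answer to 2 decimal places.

risk difference = 0.4820 − 0.1160 = 0.37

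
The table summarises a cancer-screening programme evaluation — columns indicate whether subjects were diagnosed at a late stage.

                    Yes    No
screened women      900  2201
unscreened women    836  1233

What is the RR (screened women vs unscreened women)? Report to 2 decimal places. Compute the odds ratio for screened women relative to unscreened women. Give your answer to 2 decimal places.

RR = 0.72; OR = 0.60

risk, screened women = 900/3101 = 0.2902
risk, unscreened women = 836/2069 = 0.4041
RR = 0.2902 / 0.4041 = 0.72
OR = (900 × 1233) / (2201 × 836) = 1109700/1840036 ≈ 0.60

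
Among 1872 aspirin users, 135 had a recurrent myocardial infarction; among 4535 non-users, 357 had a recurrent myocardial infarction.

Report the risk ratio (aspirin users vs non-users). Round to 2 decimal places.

risk, aspirin users = 135/1872 = 0.0721
risk, non-users = 357/4535 = 0.0787
RR = 0.0721 / 0.0787 = 0.92

0.92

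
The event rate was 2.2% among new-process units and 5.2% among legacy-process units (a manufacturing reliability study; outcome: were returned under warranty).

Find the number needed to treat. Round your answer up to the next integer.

absolute risk difference = 0.030000
1 / 0.030000 = 33.333 → round up → 34

NNT = 34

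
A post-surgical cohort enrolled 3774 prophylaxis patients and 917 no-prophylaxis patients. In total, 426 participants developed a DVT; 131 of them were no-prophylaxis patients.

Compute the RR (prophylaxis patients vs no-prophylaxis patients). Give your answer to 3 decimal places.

prophylaxis patients with the outcome: 426 − 131 = 295
prophylaxis patients without the outcome: 3774 − 295 = 3479
no-prophylaxis patients without the outcome: 917 − 131 = 786
risk, prophylaxis patients = 295/3774 = 0.0782
risk, no-prophylaxis patients = 131/917 = 0.1429
RR = 0.0782 / 0.1429 = 0.547

0.547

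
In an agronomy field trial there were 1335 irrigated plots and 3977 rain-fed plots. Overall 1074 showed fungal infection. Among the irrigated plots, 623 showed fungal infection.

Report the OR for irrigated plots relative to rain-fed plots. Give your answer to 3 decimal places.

OR ≈ 6.841

irrigated plots without the outcome: 1335 − 623 = 712
rain-fed plots with the outcome: 1074 − 623 = 451
rain-fed plots without the outcome: 3977 − 451 = 3526
OR = (623 × 3526) / (712 × 451) = 2196698/321112 ≈ 6.841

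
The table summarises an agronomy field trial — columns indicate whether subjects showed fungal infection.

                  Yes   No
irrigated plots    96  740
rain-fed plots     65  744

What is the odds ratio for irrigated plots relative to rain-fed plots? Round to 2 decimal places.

OR = (96 × 744) / (740 × 65) = 71424/48100 ≈ 1.48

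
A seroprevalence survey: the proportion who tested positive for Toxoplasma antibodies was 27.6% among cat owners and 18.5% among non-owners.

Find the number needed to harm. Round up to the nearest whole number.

NNH ≈ 11

absolute risk difference = 0.091000
1 / 0.091000 = 10.989 → round up → 11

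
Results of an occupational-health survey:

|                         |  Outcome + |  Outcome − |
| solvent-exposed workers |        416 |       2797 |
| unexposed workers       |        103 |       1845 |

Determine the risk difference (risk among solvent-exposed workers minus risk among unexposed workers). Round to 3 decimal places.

0.077

risk, solvent-exposed workers = 416/3213 = 0.1295
risk, unexposed workers = 103/1948 = 0.0529
risk difference = 0.1295 − 0.0529 = 0.077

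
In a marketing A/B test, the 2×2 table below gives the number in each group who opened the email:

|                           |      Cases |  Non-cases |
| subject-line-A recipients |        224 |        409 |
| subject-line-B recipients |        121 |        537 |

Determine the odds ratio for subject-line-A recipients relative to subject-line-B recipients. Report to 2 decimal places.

OR = (224 × 537) / (409 × 121) = 120288/49489 ≈ 2.43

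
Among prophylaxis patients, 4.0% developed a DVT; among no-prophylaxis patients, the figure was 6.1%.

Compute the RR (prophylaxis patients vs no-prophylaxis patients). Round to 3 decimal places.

RR = 0.04000 / 0.06100 = 0.656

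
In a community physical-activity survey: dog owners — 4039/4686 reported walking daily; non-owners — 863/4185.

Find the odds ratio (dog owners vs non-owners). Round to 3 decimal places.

OR = (4039 × 3322) / (647 × 863) = 13417558/558361 ≈ 24.030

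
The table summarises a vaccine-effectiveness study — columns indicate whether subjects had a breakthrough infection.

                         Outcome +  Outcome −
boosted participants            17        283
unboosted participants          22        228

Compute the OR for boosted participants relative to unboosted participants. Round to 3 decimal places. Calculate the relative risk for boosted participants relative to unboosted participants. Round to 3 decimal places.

OR = (17 × 228) / (283 × 22) = 3876/6226 ≈ 0.623
risk, boosted participants = 17/300 = 0.0567
risk, unboosted participants = 22/250 = 0.0880
RR = 0.0567 / 0.0880 = 0.644

OR = 0.623; RR = 0.644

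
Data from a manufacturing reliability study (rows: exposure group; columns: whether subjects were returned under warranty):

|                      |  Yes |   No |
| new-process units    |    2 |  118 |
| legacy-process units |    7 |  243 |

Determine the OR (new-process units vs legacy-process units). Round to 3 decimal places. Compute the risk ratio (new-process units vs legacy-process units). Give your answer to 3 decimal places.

odds, new-process units = 2/118 = 0.01695
odds, legacy-process units = 7/243 = 0.02881
OR = 0.01695 / 0.02881 = 0.588
risk, new-process units = 2/120 = 0.01667
risk, legacy-process units = 7/250 = 0.02800
RR = 0.01667 / 0.02800 = 0.595

OR = 0.588; RR = 0.595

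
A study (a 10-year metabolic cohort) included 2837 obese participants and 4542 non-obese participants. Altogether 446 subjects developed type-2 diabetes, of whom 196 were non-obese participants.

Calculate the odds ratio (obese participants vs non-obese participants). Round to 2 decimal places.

2.14

obese participants with the outcome: 446 − 196 = 250
obese participants without the outcome: 2837 − 250 = 2587
non-obese participants without the outcome: 4542 − 196 = 4346
odds, obese participants = 250/2587 = 0.09664
odds, non-obese participants = 196/4346 = 0.04510
OR = 0.09664 / 0.04510 = 2.14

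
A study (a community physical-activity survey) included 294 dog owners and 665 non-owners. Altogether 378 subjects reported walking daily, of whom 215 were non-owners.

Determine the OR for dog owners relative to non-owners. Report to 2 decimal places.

OR: 2.60

dog owners with the outcome: 378 − 215 = 163
dog owners without the outcome: 294 − 163 = 131
non-owners without the outcome: 665 − 215 = 450
odds, dog owners = 163/131 = 1.2443
odds, non-owners = 215/450 = 0.4778
OR = 1.2443 / 0.4778 = 2.60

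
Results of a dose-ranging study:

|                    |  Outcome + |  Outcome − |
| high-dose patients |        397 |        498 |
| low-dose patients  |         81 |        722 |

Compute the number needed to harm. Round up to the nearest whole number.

NNH ≈ 3

risk, high-dose patients = 397/895 = 0.443575
risk, low-dose patients = 81/803 = 0.100872
absolute risk difference = 0.342704
1 / 0.342704 = 2.918 → round up → 3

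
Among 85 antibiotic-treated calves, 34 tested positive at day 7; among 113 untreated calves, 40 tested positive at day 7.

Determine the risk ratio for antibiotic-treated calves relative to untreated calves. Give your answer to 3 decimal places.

risk, antibiotic-treated calves = 34/85 = 0.4000
risk, untreated calves = 40/113 = 0.3540
RR = 0.4000 / 0.3540 = 1.130

1.130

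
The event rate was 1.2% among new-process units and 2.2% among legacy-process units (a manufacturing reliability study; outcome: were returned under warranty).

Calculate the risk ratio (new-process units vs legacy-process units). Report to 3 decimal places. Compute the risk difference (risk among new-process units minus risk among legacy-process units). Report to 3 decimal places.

RR = 0.545; RD = -0.010

RR = 0.01200 / 0.02200 = 0.545
risk difference = 0.01200 − 0.02200 = -0.010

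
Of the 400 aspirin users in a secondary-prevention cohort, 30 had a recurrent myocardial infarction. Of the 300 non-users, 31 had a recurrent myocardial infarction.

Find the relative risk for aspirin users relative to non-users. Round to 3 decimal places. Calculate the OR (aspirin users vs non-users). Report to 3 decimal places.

risk, aspirin users = 30/400 = 0.0750
risk, non-users = 31/300 = 0.1033
RR = 0.0750 / 0.1033 = 0.726
OR = (30 × 269) / (370 × 31) = 8070/11470 ≈ 0.704

RR = 0.726; OR = 0.704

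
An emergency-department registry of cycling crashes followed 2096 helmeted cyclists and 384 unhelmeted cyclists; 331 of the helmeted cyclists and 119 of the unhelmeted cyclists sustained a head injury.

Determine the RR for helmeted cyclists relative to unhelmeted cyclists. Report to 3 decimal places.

risk, helmeted cyclists = 331/2096 = 0.1579
risk, unhelmeted cyclists = 119/384 = 0.3099
RR = 0.1579 / 0.3099 = 0.510

RR = 0.510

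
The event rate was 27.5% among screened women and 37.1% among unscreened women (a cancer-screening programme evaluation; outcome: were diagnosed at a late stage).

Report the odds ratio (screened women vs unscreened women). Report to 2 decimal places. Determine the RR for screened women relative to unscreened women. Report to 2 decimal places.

OR = 0.64; RR = 0.74

odds, screened women = 0.2750/0.7250 = 0.3793
odds, unscreened women = 0.3710/0.6290 = 0.5898
OR = 0.3793 / 0.5898 = 0.64
RR = 0.2750 / 0.3710 = 0.74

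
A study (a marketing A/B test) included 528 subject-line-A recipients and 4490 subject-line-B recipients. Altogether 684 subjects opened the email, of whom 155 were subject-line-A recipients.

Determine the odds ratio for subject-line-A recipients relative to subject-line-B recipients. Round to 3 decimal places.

OR: 3.112

subject-line-A recipients without the outcome: 528 − 155 = 373
subject-line-B recipients with the outcome: 684 − 155 = 529
subject-line-B recipients without the outcome: 4490 − 529 = 3961
OR = (155 × 3961) / (373 × 529) = 613955/197317 ≈ 3.112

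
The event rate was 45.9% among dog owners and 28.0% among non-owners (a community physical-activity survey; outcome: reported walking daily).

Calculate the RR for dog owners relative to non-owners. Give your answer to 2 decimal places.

RR = 0.4590 / 0.2800 = 1.64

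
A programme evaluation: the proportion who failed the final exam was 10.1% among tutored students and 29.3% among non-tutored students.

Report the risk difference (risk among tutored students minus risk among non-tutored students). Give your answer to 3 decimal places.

risk difference = 0.1010 − 0.2930 = -0.192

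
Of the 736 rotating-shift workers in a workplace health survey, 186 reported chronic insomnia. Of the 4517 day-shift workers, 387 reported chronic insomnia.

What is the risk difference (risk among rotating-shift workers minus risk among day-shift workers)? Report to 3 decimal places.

risk, rotating-shift workers = 186/736 = 0.2527
risk, day-shift workers = 387/4517 = 0.0857
risk difference = 0.2527 − 0.0857 = 0.167

0.167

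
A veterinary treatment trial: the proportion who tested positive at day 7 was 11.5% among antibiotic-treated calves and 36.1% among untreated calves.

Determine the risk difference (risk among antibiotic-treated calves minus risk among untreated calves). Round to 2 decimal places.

risk difference = 0.1150 − 0.3610 = -0.25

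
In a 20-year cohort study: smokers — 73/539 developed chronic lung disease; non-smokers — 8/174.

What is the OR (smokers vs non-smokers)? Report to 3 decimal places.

OR = (73 × 166) / (466 × 8) = 12118/3728 ≈ 3.251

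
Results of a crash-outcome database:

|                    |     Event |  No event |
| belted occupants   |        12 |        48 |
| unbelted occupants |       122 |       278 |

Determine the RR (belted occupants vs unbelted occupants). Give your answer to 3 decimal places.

RR: 0.656

risk, belted occupants = 12/60 = 0.2000
risk, unbelted occupants = 122/400 = 0.3050
RR = 0.2000 / 0.3050 = 0.656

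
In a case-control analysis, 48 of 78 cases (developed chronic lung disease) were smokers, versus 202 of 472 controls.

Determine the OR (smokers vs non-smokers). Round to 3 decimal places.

odds, smokers = 48/202 = 0.2376
odds, non-smokers = 30/270 = 0.1111
OR = 0.2376 / 0.1111 = 2.139

OR = 2.139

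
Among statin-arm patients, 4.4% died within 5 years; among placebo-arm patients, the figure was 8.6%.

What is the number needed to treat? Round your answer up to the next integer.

absolute risk difference = 0.042000
1 / 0.042000 = 23.810 → round up → 24

24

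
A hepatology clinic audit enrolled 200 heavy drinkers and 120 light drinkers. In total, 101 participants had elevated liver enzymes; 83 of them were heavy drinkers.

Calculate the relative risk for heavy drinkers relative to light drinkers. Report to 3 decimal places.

heavy drinkers without the outcome: 200 − 83 = 117
light drinkers with the outcome: 101 − 83 = 18
light drinkers without the outcome: 120 − 18 = 102
risk, heavy drinkers = 83/200 = 0.4150
risk, light drinkers = 18/120 = 0.1500
RR = 0.4150 / 0.1500 = 2.767

2.767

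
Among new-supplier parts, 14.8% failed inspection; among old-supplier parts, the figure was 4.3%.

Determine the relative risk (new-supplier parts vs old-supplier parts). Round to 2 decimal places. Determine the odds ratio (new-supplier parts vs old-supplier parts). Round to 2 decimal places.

RR = 0.14800 / 0.04300 = 3.44
odds, new-supplier parts = 0.14800/0.85200 = 0.17371
odds, old-supplier parts = 0.04300/0.95700 = 0.04493
OR = 0.17371 / 0.04493 = 3.87

RR = 3.44; OR = 3.87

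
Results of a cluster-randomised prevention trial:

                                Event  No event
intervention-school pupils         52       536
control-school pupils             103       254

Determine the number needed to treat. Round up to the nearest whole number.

risk, intervention-school pupils = 52/588 = 0.088435
risk, control-school pupils = 103/357 = 0.288515
absolute risk difference = 0.200080
1 / 0.200080 = 4.998 → round up → 5

5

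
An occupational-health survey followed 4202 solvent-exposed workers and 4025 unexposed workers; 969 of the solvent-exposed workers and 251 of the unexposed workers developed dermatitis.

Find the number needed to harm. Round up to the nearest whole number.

6

risk, solvent-exposed workers = 969/4202 = 0.230604
risk, unexposed workers = 251/4025 = 0.062360
absolute risk difference = 0.168244
1 / 0.168244 = 5.944 → round up → 6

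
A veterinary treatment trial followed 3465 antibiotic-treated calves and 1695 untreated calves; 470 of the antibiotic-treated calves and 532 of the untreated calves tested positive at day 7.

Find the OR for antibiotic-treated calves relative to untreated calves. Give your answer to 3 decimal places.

0.343

odds, antibiotic-treated calves = 470/2995 = 0.1569
odds, untreated calves = 532/1163 = 0.4574
OR = 0.1569 / 0.4574 = 0.343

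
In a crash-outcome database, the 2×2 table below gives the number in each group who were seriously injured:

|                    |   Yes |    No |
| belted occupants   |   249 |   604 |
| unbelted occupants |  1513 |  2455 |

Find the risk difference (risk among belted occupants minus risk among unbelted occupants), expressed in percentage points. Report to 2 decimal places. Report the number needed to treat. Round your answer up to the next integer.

risk, belted occupants = 249/853 = 0.2919
risk, unbelted occupants = 1513/3968 = 0.3813
risk difference = 0.2919 − 0.3813 = -0.0894 → -8.94 percentage points
absolute risk difference = 0.089390
1 / 0.089390 = 11.187 → round up → 12

RD = -8.94; NNT = 12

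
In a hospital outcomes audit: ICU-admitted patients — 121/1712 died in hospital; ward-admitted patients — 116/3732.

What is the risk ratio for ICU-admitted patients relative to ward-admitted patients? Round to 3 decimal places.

risk, ICU-admitted patients = 121/1712 = 0.07068
risk, ward-admitted patients = 116/3732 = 0.03108
RR = 0.07068 / 0.03108 = 2.274

2.274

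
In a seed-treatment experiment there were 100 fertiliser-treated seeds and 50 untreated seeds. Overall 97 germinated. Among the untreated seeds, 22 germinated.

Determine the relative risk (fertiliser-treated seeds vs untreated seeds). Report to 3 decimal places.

1.705

fertiliser-treated seeds with the outcome: 97 − 22 = 75
fertiliser-treated seeds without the outcome: 100 − 75 = 25
untreated seeds without the outcome: 50 − 22 = 28
risk, fertiliser-treated seeds = 75/100 = 0.7500
risk, untreated seeds = 22/50 = 0.4400
RR = 0.7500 / 0.4400 = 1.705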